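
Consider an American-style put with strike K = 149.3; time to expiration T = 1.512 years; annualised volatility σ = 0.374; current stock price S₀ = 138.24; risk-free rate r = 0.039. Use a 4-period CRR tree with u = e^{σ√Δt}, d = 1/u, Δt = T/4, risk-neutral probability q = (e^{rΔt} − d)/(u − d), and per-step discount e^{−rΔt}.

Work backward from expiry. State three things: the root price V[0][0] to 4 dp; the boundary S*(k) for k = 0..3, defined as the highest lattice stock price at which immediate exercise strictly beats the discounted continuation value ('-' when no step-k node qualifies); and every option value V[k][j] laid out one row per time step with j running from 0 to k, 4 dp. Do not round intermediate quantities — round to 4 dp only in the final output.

price = 28.4455
boundary = - - 87.2788 109.8427
tree:
28.4455
42.9043 13.3402
62.0212 23.0984 2.9624
79.9500 39.4573 5.7240 0.0000
94.1959 62.0212 11.0600 0.0000 0.0000

Δt=0.37800, u=1.25853, d=0.79458, q=0.47478, disc=e^(-rΔt)=0.98537
k=4 terminal: V=max(K-S,0) → 94.1959 62.0212 11.0600 0.0000 0.0000
k=3: j=0 S=69.3500 intr=79.9500 cont=77.7651 V=79.9500[EX]; j=1 S=109.8427 intr=39.4573 cont=37.2724 V=39.4573[EX]; j=2 S=173.9787 intr=0.0000 cont=5.7240 V=5.7240[hold]; j=3 S=275.5629 intr=0.0000 cont=0.0000 V=0.0000[hold]  S*(3)=109.8427
k=2: j=0 S=87.2788 intr=62.0212 cont=59.8363 V=62.0212[EX]; j=1 S=138.2400 intr=11.0600 cont=23.0984 V=23.0984[hold]; j=2 S=218.9568 intr=0.0000 cont=2.9624 V=2.9624[hold]  S*(2)=87.2788
k=1: j=0 S=109.8427 intr=39.4573 cont=42.9043 V=42.9043[hold]; j=1 S=173.9787 intr=0.0000 cont=13.3402 V=13.3402[hold]  S*(1)=-
k=0: j=0 S=138.2400 intr=11.0600 cont=28.4455 V=28.4455[hold]  S*(0)=-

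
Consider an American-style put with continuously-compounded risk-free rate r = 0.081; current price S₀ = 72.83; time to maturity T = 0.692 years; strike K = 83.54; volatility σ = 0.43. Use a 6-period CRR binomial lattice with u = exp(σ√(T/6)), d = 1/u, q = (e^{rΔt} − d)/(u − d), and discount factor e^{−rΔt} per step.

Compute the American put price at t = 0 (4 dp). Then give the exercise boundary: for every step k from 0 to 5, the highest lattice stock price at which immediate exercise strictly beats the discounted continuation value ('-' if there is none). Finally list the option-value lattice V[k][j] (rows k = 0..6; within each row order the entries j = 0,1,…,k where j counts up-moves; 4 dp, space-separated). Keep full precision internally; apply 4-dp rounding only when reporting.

price = 15.3771
boundary = - - 54.3838 46.9947 54.3838 62.9346
tree:
15.3771
21.5756 9.3594
29.1562 14.2682 4.5402
36.5453 20.9160 7.7721 1.3366
42.9305 29.1562 12.9249 2.6746 0.0000
48.4481 36.5453 20.6054 5.3521 0.0000 0.0000
53.2160 42.9305 29.1562 10.7100 0.0000 0.0000 0.0000

Δt=0.11533, u=1.15723, d=0.86413, q=0.49558, disc=e^(-rΔt)=0.99070
k=6 terminal: V=max(K-S,0) → 53.2160 42.9305 29.1562 10.7100 0.0000 0.0000 0.0000
k=5: j=0 S=35.0919 intr=48.4481 cont=47.6713 V=48.4481[EX]; j=1 S=46.9947 intr=36.5453 cont=35.7685 V=36.5453[EX]; j=2 S=62.9346 intr=20.6054 cont=19.8286 V=20.6054[EX]; j=3 S=84.2812 intr=0.0000 cont=5.3521 V=5.3521[hold]; j=4 S=112.8683 intr=0.0000 cont=0.0000 V=0.0000[hold]; j=5 S=151.1518 intr=0.0000 cont=0.0000 V=0.0000[hold]  S*(5)=62.9346
k=4: j=0 S=40.6095 intr=42.9305 cont=42.1537 V=42.9305[EX]; j=1 S=54.3838 intr=29.1562 cont=28.3795 V=29.1562[EX]; j=2 S=72.8300 intr=10.7100 cont=12.9249 V=12.9249[hold]; j=3 S=97.5330 intr=0.0000 cont=2.6746 V=2.6746[hold]; j=4 S=130.6149 intr=0.0000 cont=0.0000 V=0.0000[hold]  S*(4)=54.3838
k=3: j=0 S=46.9947 intr=36.5453 cont=35.7685 V=36.5453[EX]; j=1 S=62.9346 intr=20.6054 cont=20.9160 V=20.9160[hold]; j=2 S=84.2812 intr=0.0000 cont=7.7721 V=7.7721[hold]; j=3 S=112.8683 intr=0.0000 cont=1.3366 V=1.3366[hold]  S*(3)=46.9947
k=2: j=0 S=54.3838 intr=29.1562 cont=28.5320 V=29.1562[EX]; j=1 S=72.8300 intr=10.7100 cont=14.2682 V=14.2682[hold]; j=2 S=97.5330 intr=0.0000 cont=4.5402 V=4.5402[hold]  S*(2)=54.3838
k=1: j=0 S=62.9346 intr=20.6054 cont=21.5756 V=21.5756[hold]; j=1 S=84.2812 intr=0.0000 cont=9.3594 V=9.3594[hold]  S*(1)=-
k=0: j=0 S=72.8300 intr=10.7100 cont=15.3771 V=15.3771[hold]  S*(0)=-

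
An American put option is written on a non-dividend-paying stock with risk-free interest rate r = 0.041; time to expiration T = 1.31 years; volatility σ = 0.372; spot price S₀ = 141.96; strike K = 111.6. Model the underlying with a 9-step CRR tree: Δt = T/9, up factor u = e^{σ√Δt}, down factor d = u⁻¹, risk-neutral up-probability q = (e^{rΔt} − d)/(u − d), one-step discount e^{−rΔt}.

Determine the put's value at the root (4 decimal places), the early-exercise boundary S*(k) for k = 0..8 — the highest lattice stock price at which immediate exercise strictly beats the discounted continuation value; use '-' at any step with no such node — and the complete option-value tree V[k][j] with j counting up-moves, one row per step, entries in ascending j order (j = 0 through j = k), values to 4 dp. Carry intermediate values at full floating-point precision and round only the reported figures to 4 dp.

Δt=0.14556  u=1.15249  d=0.86769  q=0.48560  discount=0.99405
step 9 (expiry): payoffs max(K−S,0) = 72.0239 59.0338 41.7798 18.8626 0.0000 0.0000 0.0000 0.0000 0.0000 0.0000
step 8: (k=8,j=0): S=45.6110, (K−S)⁺=65.9890, hold=65.3250 ⇒ V=65.9890 exercise | (k=8,j=1): S=60.5820, (K−S)⁺=51.0180, hold=50.3539 ⇒ V=51.0180 exercise | (k=8,j=2): S=80.4670, (K−S)⁺=31.1330, hold=30.4690 ⇒ V=31.1330 exercise | (k=8,j=3): S=106.8789, (K−S)⁺=4.7211, hold=9.6453 ⇒ V=9.6453 continue | (k=8,j=4): S=141.9600, (K−S)⁺=0.0000, hold=0.0000 ⇒ V=0.0000 continue | (k=8,j=5): S=188.5559, (K−S)⁺=0.0000, hold=0.0000 ⇒ V=0.0000 continue | (k=8,j=6): S=250.4460, (K−S)⁺=0.0000, hold=0.0000 ⇒ V=0.0000 continue | (k=8,j=7): S=332.6505, (K−S)⁺=0.0000, hold=0.0000 ⇒ V=0.0000 continue | (k=8,j=8): S=441.8371, (K−S)⁺=0.0000, hold=0.0000 ⇒ V=0.0000 continue  boundary S*=80.4670
step 7: (k=7,j=0): S=52.5662, (K−S)⁺=59.0338, hold=58.3697 ⇒ V=59.0338 exercise | (k=7,j=1): S=69.8202, (K−S)⁺=41.7798, hold=41.1158 ⇒ V=41.7798 exercise | (k=7,j=2): S=92.7374, (K−S)⁺=18.8626, hold=20.5755 ⇒ V=20.5755 continue | (k=7,j=3): S=123.1768, (K−S)⁺=0.0000, hold=4.9321 ⇒ V=4.9321 continue | (k=7,j=4): S=163.6074, (K−S)⁺=0.0000, hold=0.0000 ⇒ V=0.0000 continue | (k=7,j=5): S=217.3087, (K−S)⁺=0.0000, hold=0.0000 ⇒ V=0.0000 continue | (k=7,j=6): S=288.6364, (K−S)⁺=0.0000, hold=0.0000 ⇒ V=0.0000 continue | (k=7,j=7): S=383.3762, (K−S)⁺=0.0000, hold=0.0000 ⇒ V=0.0000 continue  boundary S*=69.8202
step 6: (k=6,j=0): S=60.5820, (K−S)⁺=51.0180, hold=50.3539 ⇒ V=51.0180 exercise | (k=6,j=1): S=80.4670, (K−S)⁺=31.1330, hold=31.2958 ⇒ V=31.2958 continue | (k=6,j=2): S=106.8789, (K−S)⁺=4.7211, hold=12.9019 ⇒ V=12.9019 continue | (k=6,j=3): S=141.9600, (K−S)⁺=0.0000, hold=2.5220 ⇒ V=2.5220 continue | (k=6,j=4): S=188.5559, (K−S)⁺=0.0000, hold=0.0000 ⇒ V=0.0000 continue | (k=6,j=5): S=250.4460, (K−S)⁺=0.0000, hold=0.0000 ⇒ V=0.0000 continue | (k=6,j=6): S=332.6505, (K−S)⁺=0.0000, hold=0.0000 ⇒ V=0.0000 continue  boundary S*=60.5820
step 5: (k=5,j=0): S=69.8202, (K−S)⁺=41.7798, hold=41.1944 ⇒ V=41.7798 exercise | (k=5,j=1): S=92.7374, (K−S)⁺=18.8626, hold=22.2307 ⇒ V=22.2307 continue | (k=5,j=2): S=123.1768, (K−S)⁺=0.0000, hold=7.8147 ⇒ V=7.8147 continue | (k=5,j=3): S=163.6074, (K−S)⁺=0.0000, hold=1.2896 ⇒ V=1.2896 continue | (k=5,j=4): S=217.3087, (K−S)⁺=0.0000, hold=0.0000 ⇒ V=0.0000 continue | (k=5,j=5): S=288.6364, (K−S)⁺=0.0000, hold=0.0000 ⇒ V=0.0000 continue  boundary S*=69.8202
step 4: (k=4,j=0): S=80.4670, (K−S)⁺=31.1330, hold=32.0948 ⇒ V=32.0948 continue | (k=4,j=1): S=106.8789, (K−S)⁺=4.7211, hold=15.1398 ⇒ V=15.1398 continue | (k=4,j=2): S=141.9600, (K−S)⁺=0.0000, hold=4.6185 ⇒ V=4.6185 continue | (k=4,j=3): S=188.5559, (K−S)⁺=0.0000, hold=0.6594 ⇒ V=0.6594 continue | (k=4,j=4): S=250.4460, (K−S)⁺=0.0000, hold=0.0000 ⇒ V=0.0000 continue  boundary S*=-
step 3: (k=3,j=0): S=92.7374, (K−S)⁺=18.8626, hold=23.7195 ⇒ V=23.7195 continue | (k=3,j=1): S=123.1768, (K−S)⁺=0.0000, hold=9.9710 ⇒ V=9.9710 continue | (k=3,j=2): S=163.6074, (K−S)⁺=0.0000, hold=2.6799 ⇒ V=2.6799 continue | (k=3,j=3): S=217.3087, (K−S)⁺=0.0000, hold=0.3372 ⇒ V=0.3372 continue  boundary S*=-
step 2: (k=2,j=0): S=106.8789, (K−S)⁺=4.7211, hold=16.9419 ⇒ V=16.9419 continue | (k=2,j=1): S=141.9600, (K−S)⁺=0.0000, hold=6.3922 ⇒ V=6.3922 continue | (k=2,j=2): S=188.5559, (K−S)⁺=0.0000, hold=1.5331 ⇒ V=1.5331 continue  boundary S*=-
step 1: (k=1,j=0): S=123.1768, (K−S)⁺=0.0000, hold=11.7487 ⇒ V=11.7487 continue | (k=1,j=1): S=163.6074, (K−S)⁺=0.0000, hold=4.0087 ⇒ V=4.0087 continue  boundary S*=-
step 0: (k=0,j=0): S=141.9600, (K−S)⁺=0.0000, hold=7.9427 ⇒ V=7.9427 continue  boundary S*=-

price = 7.9427
boundary = - - - - - 69.8202 60.5820 69.8202 80.4670
tree:
7.9427
11.7487 4.0087
16.9419 6.3922 1.5331
23.7195 9.9710 2.6799 0.3372
32.0948 15.1398 4.6185 0.6594 0.0000
41.7798 22.2307 7.8147 1.2896 0.0000 0.0000
51.0180 31.2958 12.9019 2.5220 0.0000 0.0000 0.0000
59.0338 41.7798 20.5755 4.9321 0.0000 0.0000 0.0000 0.0000
65.9890 51.0180 31.1330 9.6453 0.0000 0.0000 0.0000 0.0000 0.0000
72.0239 59.0338 41.7798 18.8626 0.0000 0.0000 0.0000 0.0000 0.0000 0.0000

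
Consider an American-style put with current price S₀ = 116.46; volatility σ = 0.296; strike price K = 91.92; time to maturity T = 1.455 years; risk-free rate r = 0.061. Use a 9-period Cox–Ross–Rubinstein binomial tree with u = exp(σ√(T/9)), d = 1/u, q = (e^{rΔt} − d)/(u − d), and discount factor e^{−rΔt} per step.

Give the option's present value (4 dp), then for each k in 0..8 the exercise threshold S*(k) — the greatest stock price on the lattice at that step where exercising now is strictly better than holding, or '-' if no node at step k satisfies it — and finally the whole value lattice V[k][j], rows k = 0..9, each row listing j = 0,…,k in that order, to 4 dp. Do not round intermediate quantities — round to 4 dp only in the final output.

params: Δt=0.16167 u=1.12639 d=0.88779 q=0.51182 e^(-rΔt)=0.99019
t_9 payoffs: 52.0186 41.2952 27.6899 10.4282 0.0000 0.0000 0.0000 0.0000 0.0000 0.0000
t_8: node(8,0) S=44.9445 payoff=46.9755 vs cont=46.0735 → 46.9755 [stop]  node(8,1) S=57.0232 payoff=34.8968 vs cont=33.9948 → 34.8968 [stop]  node(8,2) S=72.3480 payoff=19.5720 vs cont=18.6700 → 19.5720 [stop]  node(8,3) S=91.7913 payoff=0.1287 vs cont=5.0409 → 5.0409 [wait]  node(8,4) S=116.4600 payoff=0.0000 vs cont=0.0000 → 0.0000 [wait]  node(8,5) S=147.7583 payoff=0.0000 vs cont=0.0000 → 0.0000 [wait]  node(8,6) S=187.4680 payoff=0.0000 vs cont=0.0000 → 0.0000 [wait]  node(8,7) S=237.8495 payoff=0.0000 vs cont=0.0000 → 0.0000 [wait]  node(8,8) S=301.7710 payoff=0.0000 vs cont=0.0000 → 0.0000 [wait]  ⇒ S*(8)=72.3480
t_7: node(7,0) S=50.6248 payoff=41.2952 vs cont=40.3931 → 41.2952 [stop]  node(7,1) S=64.2301 payoff=27.6899 vs cont=26.7878 → 27.6899 [stop]  node(7,2) S=81.4918 payoff=10.4282 vs cont=12.0156 → 12.0156 [wait]  node(7,3) S=103.3925 payoff=0.0000 vs cont=2.4367 → 2.4367 [wait]  node(7,4) S=131.1790 payoff=0.0000 vs cont=0.0000 → 0.0000 [wait]  node(7,5) S=166.4330 payoff=0.0000 vs cont=0.0000 → 0.0000 [wait]  node(7,6) S=211.1615 payoff=0.0000 vs cont=0.0000 → 0.0000 [wait]  node(7,7) S=267.9106 payoff=0.0000 vs cont=0.0000 → 0.0000 [wait]  ⇒ S*(7)=64.2301
t_6: node(6,0) S=57.0232 payoff=34.8968 vs cont=33.9948 → 34.8968 [stop]  node(6,1) S=72.3480 payoff=19.5720 vs cont=19.4745 → 19.5720 [stop]  node(6,2) S=91.7913 payoff=0.1287 vs cont=7.0432 → 7.0432 [wait]  node(6,3) S=116.4600 payoff=0.0000 vs cont=1.1779 → 1.1779 [wait]  node(6,4) S=147.7583 payoff=0.0000 vs cont=0.0000 → 0.0000 [wait]  node(6,5) S=187.4680 payoff=0.0000 vs cont=0.0000 → 0.0000 [wait]  node(6,6) S=237.8495 payoff=0.0000 vs cont=0.0000 → 0.0000 [wait]  ⇒ S*(6)=72.3480
t_5: node(5,0) S=64.2301 payoff=27.6899 vs cont=26.7878 → 27.6899 [stop]  node(5,1) S=81.4918 payoff=10.4282 vs cont=13.0304 → 13.0304 [wait]  node(5,2) S=103.3925 payoff=0.0000 vs cont=4.0016 → 4.0016 [wait]  node(5,3) S=131.1790 payoff=0.0000 vs cont=0.5694 → 0.5694 [wait]  node(5,4) S=166.4330 payoff=0.0000 vs cont=0.0000 → 0.0000 [wait]  node(5,5) S=211.1615 payoff=0.0000 vs cont=0.0000 → 0.0000 [wait]  ⇒ S*(5)=64.2301
t_4: node(4,0) S=72.3480 payoff=19.5720 vs cont=19.9888 → 19.9888 [wait]  node(4,1) S=91.7913 payoff=0.1287 vs cont=8.3267 → 8.3267 [wait]  node(4,2) S=116.4600 payoff=0.0000 vs cont=2.2229 → 2.2229 [wait]  node(4,3) S=147.7583 payoff=0.0000 vs cont=0.2752 → 0.2752 [wait]  node(4,4) S=187.4680 payoff=0.0000 vs cont=0.0000 → 0.0000 [wait]  ⇒ S*(4)=-
t_3: node(3,0) S=81.4918 payoff=10.4282 vs cont=13.8823 → 13.8823 [wait]  node(3,1) S=103.3925 payoff=0.0000 vs cont=5.1516 → 5.1516 [wait]  node(3,2) S=131.1790 payoff=0.0000 vs cont=1.2140 → 1.2140 [wait]  node(3,3) S=166.4330 payoff=0.0000 vs cont=0.1330 → 0.1330 [wait]  ⇒ S*(3)=-
t_2: node(2,0) S=91.7913 payoff=0.1287 vs cont=9.3214 → 9.3214 [wait]  node(2,1) S=116.4600 payoff=0.0000 vs cont=3.1055 → 3.1055 [wait]  node(2,2) S=147.7583 payoff=0.0000 vs cont=0.6543 → 0.6543 [wait]  ⇒ S*(2)=-
t_1: node(1,0) S=103.3925 payoff=0.0000 vs cont=6.0797 → 6.0797 [wait]  node(1,1) S=131.1790 payoff=0.0000 vs cont=1.8327 → 1.8327 [wait]  ⇒ S*(1)=-
t_0: node(0,0) S=116.4600 payoff=0.0000 vs cont=3.8677 → 3.8677 [wait]  ⇒ S*(0)=-

price = 3.8677
boundary = - - - - - 64.2301 72.3480 64.2301 72.3480
tree:
3.8677
6.0797 1.8327
9.3214 3.1055 0.6543
13.8823 5.1516 1.2140 0.1330
19.9888 8.3267 2.2229 0.2752 0.0000
27.6899 13.0304 4.0016 0.5694 0.0000 0.0000
34.8968 19.5720 7.0432 1.1779 0.0000 0.0000 0.0000
41.2952 27.6899 12.0156 2.4367 0.0000 0.0000 0.0000 0.0000
46.9755 34.8968 19.5720 5.0409 0.0000 0.0000 0.0000 0.0000 0.0000
52.0186 41.2952 27.6899 10.4282 0.0000 0.0000 0.0000 0.0000 0.0000 0.0000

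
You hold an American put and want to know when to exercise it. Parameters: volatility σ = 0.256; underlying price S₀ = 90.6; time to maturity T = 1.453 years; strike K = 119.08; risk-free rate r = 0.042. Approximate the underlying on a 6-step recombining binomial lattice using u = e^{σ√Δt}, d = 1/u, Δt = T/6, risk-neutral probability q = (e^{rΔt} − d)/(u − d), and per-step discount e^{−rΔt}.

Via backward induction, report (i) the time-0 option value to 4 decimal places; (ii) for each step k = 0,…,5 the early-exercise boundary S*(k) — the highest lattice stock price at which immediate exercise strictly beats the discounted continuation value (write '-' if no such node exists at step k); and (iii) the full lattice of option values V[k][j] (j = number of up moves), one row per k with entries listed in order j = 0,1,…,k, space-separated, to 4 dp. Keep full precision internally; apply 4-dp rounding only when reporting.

price = 28.8372
boundary = - 79.8760 90.6000 79.8760 90.6000 102.7638
tree:
28.8372
39.2040 19.4168
48.6586 28.4800 11.0645
56.9942 39.2040 18.1483 4.4538
64.3430 48.6586 28.4800 8.5469 0.5951
70.8220 56.9942 39.2040 16.3162 1.2245 0.0000
76.5342 64.3430 48.6586 28.4800 2.5194 0.0000 0.0000

Δt=0.24217  u=1.13426  d=0.88163  q=0.50901  discount=0.98988
step 6 (expiry): payoffs max(K−S,0) = 76.5342 64.3430 48.6586 28.4800 2.5194 0.0000 0.0000
step 5: (k=5,j=0): S=48.2580, (K−S)⁺=70.8220, hold=69.6170 ⇒ V=70.8220 exercise | (k=5,j=1): S=62.0858, (K−S)⁺=56.9942, hold=55.7891 ⇒ V=56.9942 exercise | (k=5,j=2): S=79.8760, (K−S)⁺=39.2040, hold=37.9990 ⇒ V=39.2040 exercise | (k=5,j=3): S=102.7638, (K−S)⁺=16.3162, hold=15.1112 ⇒ V=16.3162 exercise | (k=5,j=4): S=132.2098, (K−S)⁺=0.0000, hold=1.2245 ⇒ V=1.2245 continue | (k=5,j=5): S=170.0934, (K−S)⁺=0.0000, hold=0.0000 ⇒ V=0.0000 continue  boundary S*=102.7638
step 4: (k=4,j=0): S=54.7370, (K−S)⁺=64.3430, hold=63.1380 ⇒ V=64.3430 exercise | (k=4,j=1): S=70.4214, (K−S)⁺=48.6586, hold=47.4536 ⇒ V=48.6586 exercise | (k=4,j=2): S=90.6000, (K−S)⁺=28.4800, hold=27.2750 ⇒ V=28.4800 exercise | (k=4,j=3): S=116.5606, (K−S)⁺=2.5194, hold=8.5469 ⇒ V=8.5469 continue | (k=4,j=4): S=149.9601, (K−S)⁺=0.0000, hold=0.5951 ⇒ V=0.5951 continue  boundary S*=90.6000
step 3: (k=3,j=0): S=62.0858, (K−S)⁺=56.9942, hold=55.7891 ⇒ V=56.9942 exercise | (k=3,j=1): S=79.8760, (K−S)⁺=39.2040, hold=37.9990 ⇒ V=39.2040 exercise | (k=3,j=2): S=102.7638, (K−S)⁺=16.3162, hold=18.1483 ⇒ V=18.1483 continue | (k=3,j=3): S=132.2098, (K−S)⁺=0.0000, hold=4.4538 ⇒ V=4.4538 continue  boundary S*=79.8760
step 2: (k=2,j=0): S=70.4214, (K−S)⁺=48.6586, hold=47.4536 ⇒ V=48.6586 exercise | (k=2,j=1): S=90.6000, (K−S)⁺=28.4800, hold=28.1981 ⇒ V=28.4800 exercise | (k=2,j=2): S=116.5606, (K−S)⁺=2.5194, hold=11.0645 ⇒ V=11.0645 continue  boundary S*=90.6000
step 1: (k=1,j=0): S=79.8760, (K−S)⁺=39.2040, hold=37.9990 ⇒ V=39.2040 exercise | (k=1,j=1): S=102.7638, (K−S)⁺=16.3162, hold=19.4168 ⇒ V=19.4168 continue  boundary S*=79.8760
step 0: (k=0,j=0): S=90.6000, (K−S)⁺=28.4800, hold=28.8372 ⇒ V=28.8372 continue  boundary S*=-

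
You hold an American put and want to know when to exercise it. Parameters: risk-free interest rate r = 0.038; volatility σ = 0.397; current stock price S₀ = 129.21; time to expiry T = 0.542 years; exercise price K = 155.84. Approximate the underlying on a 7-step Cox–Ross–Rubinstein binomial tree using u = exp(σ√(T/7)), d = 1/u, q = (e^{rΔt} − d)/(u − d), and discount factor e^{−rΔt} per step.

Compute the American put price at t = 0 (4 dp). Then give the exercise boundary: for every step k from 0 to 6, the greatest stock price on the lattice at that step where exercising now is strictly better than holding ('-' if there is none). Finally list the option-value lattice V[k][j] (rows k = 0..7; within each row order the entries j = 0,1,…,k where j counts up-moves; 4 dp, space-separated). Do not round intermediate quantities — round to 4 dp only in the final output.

price = 31.7743
boundary = - - 103.5962 92.7615 103.5962 115.6964 129.2100
tree:
31.7743
41.4461 21.7265
52.2438 30.2650 12.8177
63.0785 40.6325 19.4715 5.8504
72.7801 52.2438 28.5850 9.9403 1.5556
81.4670 63.0785 40.1436 16.5203 3.0337 0.0000
89.2454 72.7801 52.2438 26.6300 5.9163 0.0000 0.0000
96.2102 81.4670 63.0785 40.1436 11.5380 0.0000 0.0000 0.0000

Δt=0.07743  u=1.11680  d=0.89541  q=0.48572  discount=0.99706
step 7 (expiry): payoffs max(K−S,0) = 96.2102 81.4670 63.0785 40.1436 11.5380 0.0000 0.0000 0.0000
step 6: (k=6,j=0): S=66.5946, (K−S)⁺=89.2454, hold=88.7875 ⇒ V=89.2454 exercise | (k=6,j=1): S=83.0599, (K−S)⁺=72.7801, hold=72.3222 ⇒ V=72.7801 exercise | (k=6,j=2): S=103.5962, (K−S)⁺=52.2438, hold=51.7860 ⇒ V=52.2438 exercise | (k=6,j=3): S=129.2100, (K−S)⁺=26.6300, hold=26.1721 ⇒ V=26.6300 exercise | (k=6,j=4): S=161.1567, (K−S)⁺=0.0000, hold=5.9163 ⇒ V=5.9163 continue | (k=6,j=5): S=201.0022, (K−S)⁺=0.0000, hold=0.0000 ⇒ V=0.0000 continue | (k=6,j=6): S=250.6993, (K−S)⁺=0.0000, hold=0.0000 ⇒ V=0.0000 continue  boundary S*=129.2100
step 5: (k=5,j=0): S=74.3730, (K−S)⁺=81.4670, hold=81.0091 ⇒ V=81.4670 exercise | (k=5,j=1): S=92.7615, (K−S)⁺=63.0785, hold=62.6207 ⇒ V=63.0785 exercise | (k=5,j=2): S=115.6964, (K−S)⁺=40.1436, hold=39.6857 ⇒ V=40.1436 exercise | (k=5,j=3): S=144.3020, (K−S)⁺=11.5380, hold=16.5203 ⇒ V=16.5203 continue | (k=5,j=4): S=179.9801, (K−S)⁺=0.0000, hold=3.0337 ⇒ V=3.0337 continue | (k=5,j=5): S=224.4796, (K−S)⁺=0.0000, hold=0.0000 ⇒ V=0.0000 continue  boundary S*=115.6964
step 4: (k=4,j=0): S=83.0599, (K−S)⁺=72.7801, hold=72.3222 ⇒ V=72.7801 exercise | (k=4,j=1): S=103.5962, (K−S)⁺=52.2438, hold=51.7860 ⇒ V=52.2438 exercise | (k=4,j=2): S=129.2100, (K−S)⁺=26.6300, hold=28.5850 ⇒ V=28.5850 continue | (k=4,j=3): S=161.1567, (K−S)⁺=0.0000, hold=9.9403 ⇒ V=9.9403 continue | (k=4,j=4): S=201.0022, (K−S)⁺=0.0000, hold=1.5556 ⇒ V=1.5556 continue  boundary S*=103.5962
step 3: (k=3,j=0): S=92.7615, (K−S)⁺=63.0785, hold=62.6207 ⇒ V=63.0785 exercise | (k=3,j=1): S=115.6964, (K−S)⁺=40.1436, hold=40.6325 ⇒ V=40.6325 continue | (k=3,j=2): S=144.3020, (K−S)⁺=11.5380, hold=19.4715 ⇒ V=19.4715 continue | (k=3,j=3): S=179.9801, (K−S)⁺=0.0000, hold=5.8504 ⇒ V=5.8504 continue  boundary S*=92.7615
step 2: (k=2,j=0): S=103.5962, (K−S)⁺=52.2438, hold=52.0227 ⇒ V=52.2438 exercise | (k=2,j=1): S=129.2100, (K−S)⁺=26.6300, hold=30.2650 ⇒ V=30.2650 continue | (k=2,j=2): S=161.1567, (K−S)⁺=0.0000, hold=12.8177 ⇒ V=12.8177 continue  boundary S*=103.5962
step 1: (k=1,j=0): S=115.6964, (K−S)⁺=40.1436, hold=41.4461 ⇒ V=41.4461 continue | (k=1,j=1): S=144.3020, (K−S)⁺=11.5380, hold=21.7265 ⇒ V=21.7265 continue  boundary S*=-
step 0: (k=0,j=0): S=129.2100, (K−S)⁺=26.6300, hold=31.7743 ⇒ V=31.7743 continue  boundary S*=-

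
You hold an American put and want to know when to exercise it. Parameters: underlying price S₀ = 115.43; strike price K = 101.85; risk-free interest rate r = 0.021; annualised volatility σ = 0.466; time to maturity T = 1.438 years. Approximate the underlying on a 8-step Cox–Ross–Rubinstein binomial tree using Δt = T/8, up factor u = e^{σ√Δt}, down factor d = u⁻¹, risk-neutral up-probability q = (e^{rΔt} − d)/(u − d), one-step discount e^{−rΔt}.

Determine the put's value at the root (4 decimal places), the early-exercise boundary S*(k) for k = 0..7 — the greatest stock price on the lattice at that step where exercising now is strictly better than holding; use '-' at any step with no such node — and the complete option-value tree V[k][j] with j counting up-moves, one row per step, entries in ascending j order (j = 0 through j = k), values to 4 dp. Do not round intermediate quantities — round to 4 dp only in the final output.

price = 16.7965
boundary = - - - - 52.3727 42.9835 52.3727 63.8129
tree:
16.7965
23.0865 9.5588
30.8249 14.2021 4.1926
39.8022 20.5512 6.8738 1.0830
49.4773 28.7842 11.0661 2.0142 0.0000
58.8665 38.7060 17.3862 3.7461 0.0000 0.0000
66.5725 49.4773 26.3936 6.9670 0.0000 0.0000 0.0000
72.8969 58.8665 38.0371 12.9572 0.0000 0.0000 0.0000 0.0000
78.0876 66.5725 49.4773 24.0980 0.0000 0.0000 0.0000 0.0000 0.0000

Δt=0.17975, u=1.21844, d=0.82072, q=0.46028, disc=e^(-rΔt)=0.99623
k=8 terminal: V=max(K-S,0) → 78.0876 66.5725 49.4773 24.0980 0.0000 0.0000 0.0000 0.0000 0.0000
k=7: j=0 S=28.9531 intr=72.8969 cont=72.5132 V=72.8969[EX]; j=1 S=42.9835 intr=58.8665 cont=58.4828 V=58.8665[EX]; j=2 S=63.8129 intr=38.0371 cont=37.6534 V=38.0371[EX]; j=3 S=94.7360 intr=7.1140 cont=12.9572 V=12.9572[hold]; j=4 S=140.6443 intr=0.0000 cont=0.0000 V=0.0000[hold]; j=5 S=208.7993 intr=0.0000 cont=0.0000 V=0.0000[hold]; j=6 S=309.9816 intr=0.0000 cont=0.0000 V=0.0000[hold]; j=7 S=460.1959 intr=0.0000 cont=0.0000 V=0.0000[hold]  S*(7)=63.8129
k=6: j=0 S=35.2775 intr=66.5725 cont=66.1887 V=66.5725[EX]; j=1 S=52.3727 intr=49.4773 cont=49.0936 V=49.4773[EX]; j=2 S=77.7520 intr=24.0980 cont=26.3936 V=26.3936[hold]; j=3 S=115.4300 intr=0.0000 cont=6.9670 V=6.9670[hold]; j=4 S=171.3664 intr=0.0000 cont=0.0000 V=0.0000[hold]; j=5 S=254.4090 intr=0.0000 cont=0.0000 V=0.0000[hold]; j=6 S=377.6933 intr=0.0000 cont=0.0000 V=0.0000[hold]  S*(6)=52.3727
k=5: j=0 S=42.9835 intr=58.8665 cont=58.4828 V=58.8665[EX]; j=1 S=63.8129 intr=38.0371 cont=38.7060 V=38.7060[hold]; j=2 S=94.7360 intr=7.1140 cont=17.3862 V=17.3862[hold]; j=3 S=140.6443 intr=0.0000 cont=3.7461 V=3.7461[hold]; j=4 S=208.7993 intr=0.0000 cont=0.0000 V=0.0000[hold]; j=5 S=309.9816 intr=0.0000 cont=0.0000 V=0.0000[hold]  S*(5)=42.9835
k=4: j=0 S=52.3727 intr=49.4773 cont=49.4003 V=49.4773[EX]; j=1 S=77.7520 intr=24.0980 cont=28.7842 V=28.7842[hold]; j=2 S=115.4300 intr=0.0000 cont=11.0661 V=11.0661[hold]; j=3 S=171.3664 intr=0.0000 cont=2.0142 V=2.0142[hold]; j=4 S=254.4090 intr=0.0000 cont=0.0000 V=0.0000[hold]  S*(4)=52.3727
k=3: j=0 S=63.8129 intr=38.0371 cont=39.8022 V=39.8022[hold]; j=1 S=94.7360 intr=7.1140 cont=20.5512 V=20.5512[hold]; j=2 S=140.6443 intr=0.0000 cont=6.8738 V=6.8738[hold]; j=3 S=208.7993 intr=0.0000 cont=1.0830 V=1.0830[hold]  S*(3)=-
k=2: j=0 S=77.7520 intr=24.0980 cont=30.8249 V=30.8249[hold]; j=1 S=115.4300 intr=0.0000 cont=14.2021 V=14.2021[hold]; j=2 S=171.3664 intr=0.0000 cont=4.1926 V=4.1926[hold]  S*(2)=-
k=1: j=0 S=94.7360 intr=7.1140 cont=23.0865 V=23.0865[hold]; j=1 S=140.6443 intr=0.0000 cont=9.5588 V=9.5588[hold]  S*(1)=-
k=0: j=0 S=115.4300 intr=0.0000 cont=16.7965 V=16.7965[hold]  S*(0)=-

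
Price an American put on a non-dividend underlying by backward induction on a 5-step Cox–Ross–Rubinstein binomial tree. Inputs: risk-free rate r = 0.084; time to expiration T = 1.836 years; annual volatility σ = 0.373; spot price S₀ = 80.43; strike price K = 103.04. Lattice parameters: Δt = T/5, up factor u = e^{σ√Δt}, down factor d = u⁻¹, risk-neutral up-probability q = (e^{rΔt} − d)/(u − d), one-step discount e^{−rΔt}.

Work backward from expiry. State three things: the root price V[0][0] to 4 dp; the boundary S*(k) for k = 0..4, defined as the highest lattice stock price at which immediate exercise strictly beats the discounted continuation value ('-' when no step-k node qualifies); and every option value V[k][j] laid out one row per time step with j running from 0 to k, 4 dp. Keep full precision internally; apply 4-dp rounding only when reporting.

Δt=0.36720  u=1.25361  d=0.79770  q=0.51244  discount=0.96963
step 5 (expiry): payoffs max(K−S,0) = 77.0619 62.2145 38.8813 2.2122 0.0000 0.0000
step 4: (k=4,j=0): S=32.5664, (K−S)⁺=70.4736, hold=67.3439 ⇒ V=70.4736 exercise | (k=4,j=1): S=51.1792, (K−S)⁺=51.8608, hold=48.7311 ⇒ V=51.8608 exercise | (k=4,j=2): S=80.4300, (K−S)⁺=22.6100, hold=19.4803 ⇒ V=22.6100 exercise | (k=4,j=3): S=126.3987, (K−S)⁺=0.0000, hold=1.0458 ⇒ V=1.0458 continue | (k=4,j=4): S=198.6402, (K−S)⁺=0.0000, hold=0.0000 ⇒ V=0.0000 continue  boundary S*=80.4300
step 3: (k=3,j=0): S=40.8255, (K−S)⁺=62.2145, hold=59.0848 ⇒ V=62.2145 exercise | (k=3,j=1): S=64.1587, (K−S)⁺=38.8813, hold=35.7515 ⇒ V=38.8813 exercise | (k=3,j=2): S=100.8278, (K−S)⁺=2.2122, hold=11.2085 ⇒ V=11.2085 continue | (k=3,j=3): S=158.4546, (K−S)⁺=0.0000, hold=0.4944 ⇒ V=0.4944 continue  boundary S*=64.1587
step 2: (k=2,j=0): S=51.1792, (K−S)⁺=51.8608, hold=48.7311 ⇒ V=51.8608 exercise | (k=2,j=1): S=80.4300, (K−S)⁺=22.6100, hold=23.9503 ⇒ V=23.9503 continue | (k=2,j=2): S=126.3987, (K−S)⁺=0.0000, hold=5.5445 ⇒ V=5.5445 continue  boundary S*=51.1792
step 1: (k=1,j=0): S=64.1587, (K−S)⁺=38.8813, hold=36.4175 ⇒ V=38.8813 exercise | (k=1,j=1): S=100.8278, (K−S)⁺=2.2122, hold=14.0774 ⇒ V=14.0774 continue  boundary S*=64.1587
step 0: (k=0,j=0): S=80.4300, (K−S)⁺=22.6100, hold=25.3758 ⇒ V=25.3758 continue  boundary S*=-

price = 25.3758
boundary = - 64.1587 51.1792 64.1587 80.4300
tree:
25.3758
38.8813 14.0774
51.8608 23.9503 5.5445
62.2145 38.8813 11.2085 0.4944
70.4736 51.8608 22.6100 1.0458 0.0000
77.0619 62.2145 38.8813 2.2122 0.0000 0.0000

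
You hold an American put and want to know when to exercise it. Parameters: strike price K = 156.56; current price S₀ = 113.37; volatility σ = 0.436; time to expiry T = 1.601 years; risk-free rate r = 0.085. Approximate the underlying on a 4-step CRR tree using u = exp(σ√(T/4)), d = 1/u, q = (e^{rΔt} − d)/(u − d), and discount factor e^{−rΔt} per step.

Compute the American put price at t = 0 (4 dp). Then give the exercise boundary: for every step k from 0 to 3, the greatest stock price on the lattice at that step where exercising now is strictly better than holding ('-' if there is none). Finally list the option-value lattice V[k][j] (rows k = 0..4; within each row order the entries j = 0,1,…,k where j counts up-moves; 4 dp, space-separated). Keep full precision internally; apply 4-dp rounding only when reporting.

Δt=0.40025, u=1.31763, d=0.75894, q=0.49342, disc=e^(-rΔt)=0.96655
k=4 terminal: V=max(K-S,0) → 118.9485 91.2606 43.1900 0.0000 0.0000
k=3: j=0 S=49.5581 intr=107.0019 cont=101.7651 V=107.0019[EX]; j=1 S=86.0407 intr=70.5193 cont=65.2826 V=70.5193[EX]; j=2 S=149.3800 intr=7.1800 cont=21.1475 V=21.1475[hold]; j=3 S=259.3470 intr=0.0000 cont=0.0000 V=0.0000[hold]  S*(3)=86.0407
k=2: j=0 S=65.2994 intr=91.2606 cont=86.0238 V=91.2606[EX]; j=1 S=113.3700 intr=43.1900 cont=44.6145 V=44.6145[hold]; j=2 S=196.8280 intr=0.0000 cont=10.3546 V=10.3546[hold]  S*(2)=65.2994
k=1: j=0 S=86.0407 intr=70.5193 cont=65.9619 V=70.5193[EX]; j=1 S=149.3800 intr=7.1800 cont=26.7832 V=26.7832[hold]  S*(1)=86.0407
k=0: j=0 S=113.3700 intr=43.1900 cont=47.3023 V=47.3023[hold]  S*(0)=-

price = 47.3023
boundary = - 86.0407 65.2994 86.0407
tree:
47.3023
70.5193 26.7832
91.2606 44.6145 10.3546
107.0019 70.5193 21.1475 0.0000
118.9485 91.2606 43.1900 0.0000 0.0000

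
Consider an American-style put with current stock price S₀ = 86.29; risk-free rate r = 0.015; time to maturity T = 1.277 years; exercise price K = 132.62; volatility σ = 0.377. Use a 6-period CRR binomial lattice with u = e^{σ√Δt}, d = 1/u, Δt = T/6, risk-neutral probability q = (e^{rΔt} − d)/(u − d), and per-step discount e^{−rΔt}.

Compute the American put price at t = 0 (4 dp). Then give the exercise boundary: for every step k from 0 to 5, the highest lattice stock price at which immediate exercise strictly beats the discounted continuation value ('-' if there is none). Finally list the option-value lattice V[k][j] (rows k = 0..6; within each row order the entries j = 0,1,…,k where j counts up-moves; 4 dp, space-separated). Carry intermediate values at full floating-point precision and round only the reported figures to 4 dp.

price = 48.7374
boundary = - - 60.9385 72.5147 86.2900 102.6822
tree:
48.7374
60.2049 35.9192
71.6815 47.4550 22.9348
81.4097 60.1053 33.2713 11.2367
89.5849 71.6815 46.3300 18.5218 2.9582
96.4551 81.4097 60.1053 29.9378 5.5551 0.0000
102.2284 89.5849 71.6815 46.3300 10.4317 0.0000 0.0000

Δt=0.21283  u=1.18997  d=0.84036  q=0.46577  discount=0.99681
step 6 (expiry): payoffs max(K−S,0) = 102.2284 89.5849 71.6815 46.3300 10.4317 0.0000 0.0000
step 5: (k=5,j=0): S=36.1649, (K−S)⁺=96.4551, hold=96.0323 ⇒ V=96.4551 exercise | (k=5,j=1): S=51.2103, (K−S)⁺=81.4097, hold=80.9870 ⇒ V=81.4097 exercise | (k=5,j=2): S=72.5147, (K−S)⁺=60.1053, hold=59.6826 ⇒ V=60.1053 exercise | (k=5,j=3): S=102.6822, (K−S)⁺=29.9378, hold=29.5151 ⇒ V=29.9378 exercise | (k=5,j=4): S=145.3999, (K−S)⁺=0.0000, hold=5.5551 ⇒ V=5.5551 continue | (k=5,j=5): S=205.8890, (K−S)⁺=0.0000, hold=0.0000 ⇒ V=0.0000 continue  boundary S*=102.6822
step 4: (k=4,j=0): S=43.0351, (K−S)⁺=89.5849, hold=89.1622 ⇒ V=89.5849 exercise | (k=4,j=1): S=60.9385, (K−S)⁺=71.6815, hold=71.2588 ⇒ V=71.6815 exercise | (k=4,j=2): S=86.2900, (K−S)⁺=46.3300, hold=45.9073 ⇒ V=46.3300 exercise | (k=4,j=3): S=122.1883, (K−S)⁺=10.4317, hold=18.5218 ⇒ V=18.5218 continue | (k=4,j=4): S=173.0209, (K−S)⁺=0.0000, hold=2.9582 ⇒ V=2.9582 continue  boundary S*=86.2900
step 3: (k=3,j=0): S=51.2103, (K−S)⁺=81.4097, hold=80.9870 ⇒ V=81.4097 exercise | (k=3,j=1): S=72.5147, (K−S)⁺=60.1053, hold=59.6826 ⇒ V=60.1053 exercise | (k=3,j=2): S=102.6822, (K−S)⁺=29.9378, hold=33.2713 ⇒ V=33.2713 continue | (k=3,j=3): S=145.3999, (K−S)⁺=0.0000, hold=11.2367 ⇒ V=11.2367 continue  boundary S*=72.5147
step 2: (k=2,j=0): S=60.9385, (K−S)⁺=71.6815, hold=71.2588 ⇒ V=71.6815 exercise | (k=2,j=1): S=86.2900, (K−S)⁺=46.3300, hold=47.4550 ⇒ V=47.4550 continue | (k=2,j=2): S=122.1883, (K−S)⁺=10.4317, hold=22.9348 ⇒ V=22.9348 continue  boundary S*=60.9385
step 1: (k=1,j=0): S=72.5147, (K−S)⁺=60.1053, hold=60.2049 ⇒ V=60.2049 continue | (k=1,j=1): S=102.6822, (K−S)⁺=29.9378, hold=35.9192 ⇒ V=35.9192 continue  boundary S*=-
step 0: (k=0,j=0): S=86.2900, (K−S)⁺=46.3300, hold=48.7374 ⇒ V=48.7374 continue  boundary S*=-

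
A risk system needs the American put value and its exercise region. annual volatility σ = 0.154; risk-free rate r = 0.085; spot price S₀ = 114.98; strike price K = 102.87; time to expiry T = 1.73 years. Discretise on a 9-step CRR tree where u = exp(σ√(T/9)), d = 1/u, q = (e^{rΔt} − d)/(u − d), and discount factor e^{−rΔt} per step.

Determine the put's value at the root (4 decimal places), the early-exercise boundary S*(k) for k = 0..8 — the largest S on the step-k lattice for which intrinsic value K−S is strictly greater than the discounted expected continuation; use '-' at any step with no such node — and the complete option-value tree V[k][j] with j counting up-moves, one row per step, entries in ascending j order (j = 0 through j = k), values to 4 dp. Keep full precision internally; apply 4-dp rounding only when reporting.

price = 1.3275
boundary = - - - 93.8974 87.7669 93.8974 87.7669 93.8974 87.7669
tree:
1.3275
2.5785 0.5470
4.8816 1.1452 0.1714
8.9726 2.3438 0.3938 0.0309
15.1031 4.6659 0.8917 0.0795 0.0000
20.8334 8.9726 1.9815 0.2046 0.0000 0.0000
26.1895 15.1031 4.2929 0.5264 0.0000 0.0000 0.0000
31.1959 20.8334 8.9726 1.3548 0.0000 0.0000 0.0000 0.0000
35.8755 26.1895 15.1031 3.4865 0.0000 0.0000 0.0000 0.0000 0.0000
40.2495 31.1959 20.8334 8.9726 0.0000 0.0000 0.0000 0.0000 0.0000 0.0000

Δt=0.19222  u=1.06985  d=0.93471  q=0.60502  discount=0.98379
step 9 (expiry): payoffs max(K−S,0) = 40.2495 31.1959 20.8334 8.9726 0.0000 0.0000 0.0000 0.0000 0.0000 0.0000
step 8: (k=8,j=0): S=66.9945, (K−S)⁺=35.8755, hold=34.2084 ⇒ V=35.8755 exercise | (k=8,j=1): S=76.6805, (K−S)⁺=26.1895, hold=24.5224 ⇒ V=26.1895 exercise | (k=8,j=2): S=87.7669, (K−S)⁺=15.1031, hold=13.4360 ⇒ V=15.1031 exercise | (k=8,j=3): S=100.4561, (K−S)⁺=2.4139, hold=3.4865 ⇒ V=3.4865 continue | (k=8,j=4): S=114.9800, (K−S)⁺=0.0000, hold=0.0000 ⇒ V=0.0000 continue | (k=8,j=5): S=131.6037, (K−S)⁺=0.0000, hold=0.0000 ⇒ V=0.0000 continue | (k=8,j=6): S=150.6308, (K−S)⁺=0.0000, hold=0.0000 ⇒ V=0.0000 continue | (k=8,j=7): S=172.4089, (K−S)⁺=0.0000, hold=0.0000 ⇒ V=0.0000 continue | (k=8,j=8): S=197.3356, (K−S)⁺=0.0000, hold=0.0000 ⇒ V=0.0000 continue  boundary S*=87.7669
step 7: (k=7,j=0): S=71.6741, (K−S)⁺=31.1959, hold=29.5288 ⇒ V=31.1959 exercise | (k=7,j=1): S=82.0366, (K−S)⁺=20.8334, hold=19.1662 ⇒ V=20.8334 exercise | (k=7,j=2): S=93.8974, (K−S)⁺=8.9726, hold=7.9439 ⇒ V=8.9726 exercise | (k=7,j=3): S=107.4730, (K−S)⁺=0.0000, hold=1.3548 ⇒ V=1.3548 continue | (k=7,j=4): S=123.0114, (K−S)⁺=0.0000, hold=0.0000 ⇒ V=0.0000 continue | (k=7,j=5): S=140.7962, (K−S)⁺=0.0000, hold=0.0000 ⇒ V=0.0000 continue | (k=7,j=6): S=161.1524, (K−S)⁺=0.0000, hold=0.0000 ⇒ V=0.0000 continue | (k=7,j=7): S=184.4517, (K−S)⁺=0.0000, hold=0.0000 ⇒ V=0.0000 continue  boundary S*=93.8974
step 6: (k=6,j=0): S=76.6805, (K−S)⁺=26.1895, hold=24.5224 ⇒ V=26.1895 exercise | (k=6,j=1): S=87.7669, (K−S)⁺=15.1031, hold=13.4360 ⇒ V=15.1031 exercise | (k=6,j=2): S=100.4561, (K−S)⁺=2.4139, hold=4.2929 ⇒ V=4.2929 continue | (k=6,j=3): S=114.9800, (K−S)⁺=0.0000, hold=0.5264 ⇒ V=0.5264 continue | (k=6,j=4): S=131.6037, (K−S)⁺=0.0000, hold=0.0000 ⇒ V=0.0000 continue | (k=6,j=5): S=150.6308, (K−S)⁺=0.0000, hold=0.0000 ⇒ V=0.0000 continue | (k=6,j=6): S=172.4089, (K−S)⁺=0.0000, hold=0.0000 ⇒ V=0.0000 continue  boundary S*=87.7669
step 5: (k=5,j=0): S=82.0366, (K−S)⁺=20.8334, hold=19.1662 ⇒ V=20.8334 exercise | (k=5,j=1): S=93.8974, (K−S)⁺=8.9726, hold=8.4239 ⇒ V=8.9726 exercise | (k=5,j=2): S=107.4730, (K−S)⁺=0.0000, hold=1.9815 ⇒ V=1.9815 continue | (k=5,j=3): S=123.0114, (K−S)⁺=0.0000, hold=0.2046 ⇒ V=0.2046 continue | (k=5,j=4): S=140.7962, (K−S)⁺=0.0000, hold=0.0000 ⇒ V=0.0000 continue | (k=5,j=5): S=161.1524, (K−S)⁺=0.0000, hold=0.0000 ⇒ V=0.0000 continue  boundary S*=93.8974
step 4: (k=4,j=0): S=87.7669, (K−S)⁺=15.1031, hold=13.4360 ⇒ V=15.1031 exercise | (k=4,j=1): S=100.4561, (K−S)⁺=2.4139, hold=4.6659 ⇒ V=4.6659 continue | (k=4,j=2): S=114.9800, (K−S)⁺=0.0000, hold=0.8917 ⇒ V=0.8917 continue | (k=4,j=3): S=131.6037, (K−S)⁺=0.0000, hold=0.0795 ⇒ V=0.0795 continue | (k=4,j=4): S=150.6308, (K−S)⁺=0.0000, hold=0.0000 ⇒ V=0.0000 continue  boundary S*=87.7669
step 3: (k=3,j=0): S=93.8974, (K−S)⁺=8.9726, hold=8.6459 ⇒ V=8.9726 exercise | (k=3,j=1): S=107.4730, (K−S)⁺=0.0000, hold=2.3438 ⇒ V=2.3438 continue | (k=3,j=2): S=123.0114, (K−S)⁺=0.0000, hold=0.3938 ⇒ V=0.3938 continue | (k=3,j=3): S=140.7962, (K−S)⁺=0.0000, hold=0.0309 ⇒ V=0.0309 continue  boundary S*=93.8974
step 2: (k=2,j=0): S=100.4561, (K−S)⁺=2.4139, hold=4.8816 ⇒ V=4.8816 continue | (k=2,j=1): S=114.9800, (K−S)⁺=0.0000, hold=1.1452 ⇒ V=1.1452 continue | (k=2,j=2): S=131.6037, (K−S)⁺=0.0000, hold=0.1714 ⇒ V=0.1714 continue  boundary S*=-
step 1: (k=1,j=0): S=107.4730, (K−S)⁺=0.0000, hold=2.5785 ⇒ V=2.5785 continue | (k=1,j=1): S=123.0114, (K−S)⁺=0.0000, hold=0.5470 ⇒ V=0.5470 continue  boundary S*=-
step 0: (k=0,j=0): S=114.9800, (K−S)⁺=0.0000, hold=1.3275 ⇒ V=1.3275 continue  boundary S*=-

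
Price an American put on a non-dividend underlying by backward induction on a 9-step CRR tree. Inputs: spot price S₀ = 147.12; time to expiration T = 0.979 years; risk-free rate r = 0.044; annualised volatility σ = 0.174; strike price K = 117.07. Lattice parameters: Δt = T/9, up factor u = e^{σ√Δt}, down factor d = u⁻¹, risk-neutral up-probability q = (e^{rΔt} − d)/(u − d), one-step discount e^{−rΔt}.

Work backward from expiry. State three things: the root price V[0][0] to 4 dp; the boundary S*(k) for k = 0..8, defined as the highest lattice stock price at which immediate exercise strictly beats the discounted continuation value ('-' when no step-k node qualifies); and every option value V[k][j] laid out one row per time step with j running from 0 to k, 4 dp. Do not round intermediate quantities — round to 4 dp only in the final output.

price = 0.5956
boundary = - - - - - - 104.2636 98.4486 104.2636
tree:
0.5956
1.0549 0.1895
1.8354 0.3652 0.0338
3.1255 0.6962 0.0719 0.0000
5.1840 1.3095 0.1530 0.0000 0.0000
8.3202 2.4213 0.3253 0.0000 0.0000 0.0000
12.8064 4.3764 0.6916 0.0000 0.0000 0.0000 0.0000
18.6214 7.6642 1.4705 0.0000 0.0000 0.0000 0.0000 0.0000
24.1121 12.8064 3.1266 0.0000 0.0000 0.0000 0.0000 0.0000 0.0000
29.2966 18.6214 6.6480 0.0000 0.0000 0.0000 0.0000 0.0000 0.0000 0.0000

Δt=0.10878  u=1.05907  d=0.94423  q=0.52743  discount=0.99523
step 9 (expiry): payoffs max(K−S,0) = 29.2966 18.6214 6.6480 0.0000 0.0000 0.0000 0.0000 0.0000 0.0000 0.0000
step 8: (k=8,j=0): S=92.9579, (K−S)⁺=24.1121, hold=23.5531 ⇒ V=24.1121 exercise | (k=8,j=1): S=104.2636, (K−S)⁺=12.8064, hold=12.2475 ⇒ V=12.8064 exercise | (k=8,j=2): S=116.9443, (K−S)⁺=0.1257, hold=3.1266 ⇒ V=3.1266 continue | (k=8,j=3): S=131.1672, (K−S)⁺=0.0000, hold=0.0000 ⇒ V=0.0000 continue | (k=8,j=4): S=147.1200, (K−S)⁺=0.0000, hold=0.0000 ⇒ V=0.0000 continue | (k=8,j=5): S=165.0130, (K−S)⁺=0.0000, hold=0.0000 ⇒ V=0.0000 continue | (k=8,j=6): S=185.0821, (K−S)⁺=0.0000, hold=0.0000 ⇒ V=0.0000 continue | (k=8,j=7): S=207.5921, (K−S)⁺=0.0000, hold=0.0000 ⇒ V=0.0000 continue | (k=8,j=8): S=232.8398, (K−S)⁺=0.0000, hold=0.0000 ⇒ V=0.0000 continue  boundary S*=104.2636
step 7: (k=7,j=0): S=98.4486, (K−S)⁺=18.6214, hold=18.0625 ⇒ V=18.6214 exercise | (k=7,j=1): S=110.4220, (K−S)⁺=6.6480, hold=7.6642 ⇒ V=7.6642 continue | (k=7,j=2): S=123.8517, (K−S)⁺=0.0000, hold=1.4705 ⇒ V=1.4705 continue | (k=7,j=3): S=138.9148, (K−S)⁺=0.0000, hold=0.0000 ⇒ V=0.0000 continue | (k=7,j=4): S=155.8098, (K−S)⁺=0.0000, hold=0.0000 ⇒ V=0.0000 continue | (k=7,j=5): S=174.7597, (K−S)⁺=0.0000, hold=0.0000 ⇒ V=0.0000 continue | (k=7,j=6): S=196.0143, (K−S)⁺=0.0000, hold=0.0000 ⇒ V=0.0000 continue | (k=7,j=7): S=219.8538, (K−S)⁺=0.0000, hold=0.0000 ⇒ V=0.0000 continue  boundary S*=98.4486
step 6: (k=6,j=0): S=104.2636, (K−S)⁺=12.8064, hold=12.7809 ⇒ V=12.8064 exercise | (k=6,j=1): S=116.9443, (K−S)⁺=0.1257, hold=4.3764 ⇒ V=4.3764 continue | (k=6,j=2): S=131.1672, (K−S)⁺=0.0000, hold=0.6916 ⇒ V=0.6916 continue | (k=6,j=3): S=147.1200, (K−S)⁺=0.0000, hold=0.0000 ⇒ V=0.0000 continue | (k=6,j=4): S=165.0130, (K−S)⁺=0.0000, hold=0.0000 ⇒ V=0.0000 continue | (k=6,j=5): S=185.0821, (K−S)⁺=0.0000, hold=0.0000 ⇒ V=0.0000 continue | (k=6,j=6): S=207.5921, (K−S)⁺=0.0000, hold=0.0000 ⇒ V=0.0000 continue  boundary S*=104.2636
step 5: (k=5,j=0): S=110.4220, (K−S)⁺=6.6480, hold=8.3202 ⇒ V=8.3202 continue | (k=5,j=1): S=123.8517, (K−S)⁺=0.0000, hold=2.4213 ⇒ V=2.4213 continue | (k=5,j=2): S=138.9148, (K−S)⁺=0.0000, hold=0.3253 ⇒ V=0.3253 continue | (k=5,j=3): S=155.8098, (K−S)⁺=0.0000, hold=0.0000 ⇒ V=0.0000 continue | (k=5,j=4): S=174.7597, (K−S)⁺=0.0000, hold=0.0000 ⇒ V=0.0000 continue | (k=5,j=5): S=196.0143, (K−S)⁺=0.0000, hold=0.0000 ⇒ V=0.0000 continue  boundary S*=-
step 4: (k=4,j=0): S=116.9443, (K−S)⁺=0.1257, hold=5.1840 ⇒ V=5.1840 continue | (k=4,j=1): S=131.1672, (K−S)⁺=0.0000, hold=1.3095 ⇒ V=1.3095 continue | (k=4,j=2): S=147.1200, (K−S)⁺=0.0000, hold=0.1530 ⇒ V=0.1530 continue | (k=4,j=3): S=165.0130, (K−S)⁺=0.0000, hold=0.0000 ⇒ V=0.0000 continue | (k=4,j=4): S=185.0821, (K−S)⁺=0.0000, hold=0.0000 ⇒ V=0.0000 continue  boundary S*=-
step 3: (k=3,j=0): S=123.8517, (K−S)⁺=0.0000, hold=3.1255 ⇒ V=3.1255 continue | (k=3,j=1): S=138.9148, (K−S)⁺=0.0000, hold=0.6962 ⇒ V=0.6962 continue | (k=3,j=2): S=155.8098, (K−S)⁺=0.0000, hold=0.0719 ⇒ V=0.0719 continue | (k=3,j=3): S=174.7597, (K−S)⁺=0.0000, hold=0.0000 ⇒ V=0.0000 continue  boundary S*=-
step 2: (k=2,j=0): S=131.1672, (K−S)⁺=0.0000, hold=1.8354 ⇒ V=1.8354 continue | (k=2,j=1): S=147.1200, (K−S)⁺=0.0000, hold=0.3652 ⇒ V=0.3652 continue | (k=2,j=2): S=165.0130, (K−S)⁺=0.0000, hold=0.0338 ⇒ V=0.0338 continue  boundary S*=-
step 1: (k=1,j=0): S=138.9148, (K−S)⁺=0.0000, hold=1.0549 ⇒ V=1.0549 continue | (k=1,j=1): S=155.8098, (K−S)⁺=0.0000, hold=0.1895 ⇒ V=0.1895 continue  boundary S*=-
step 0: (k=0,j=0): S=147.1200, (K−S)⁺=0.0000, hold=0.5956 ⇒ V=0.5956 continue  boundary S*=-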